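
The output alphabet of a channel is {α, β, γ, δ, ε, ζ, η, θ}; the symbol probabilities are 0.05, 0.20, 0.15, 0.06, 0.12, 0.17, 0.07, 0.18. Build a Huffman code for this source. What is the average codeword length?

Repeatedly combine the two least-probable nodes; the expected code length is the sum of the merged weights.
merge 1/20 + 3/50 → 11/100
merge 7/100 + 11/100 → 9/50
merge 3/25 + 3/20 → 27/100
merge 17/100 + 9/50 → 7/20
merge 9/50 + 1/5 → 19/50
merge 27/100 + 7/20 → 31/50
merge 19/50 + 31/50 → 1
L = 11/100 + 9/50 + 27/100 + 7/20 + 19/50 + 31/50 + 1 = 291/100 = 2.91 bits/symbol.

2.91 bits/symbol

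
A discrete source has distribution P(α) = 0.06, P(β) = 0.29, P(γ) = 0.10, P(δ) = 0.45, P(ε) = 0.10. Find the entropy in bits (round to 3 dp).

1.944 bits

H = −Σ pᵢ log₂ pᵢ.
−0.06·log₂(0.06) = 0.2435
−0.29·log₂(0.29) = 0.5179
−0.10·log₂(0.10) = 0.3322
−0.45·log₂(0.45) = 0.5184
−0.10·log₂(0.10) = 0.3322
Sum ≈ 1.9442 → 1.944 bits.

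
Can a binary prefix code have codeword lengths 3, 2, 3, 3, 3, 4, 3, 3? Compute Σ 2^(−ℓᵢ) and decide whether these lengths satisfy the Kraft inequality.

With common denominator 2^4 = 16: Σ 2^(−ℓᵢ) = 2/16 + 4/16 + 2/16 + 2/16 + 2/16 + 1/16 + 2/16 + 2/16 = 17/16 = 1.0625.
Kraft's inequality requires Σ ≤ 1; here Σ = 1.0625 > 1, so no such prefix code exists.

1.0625; no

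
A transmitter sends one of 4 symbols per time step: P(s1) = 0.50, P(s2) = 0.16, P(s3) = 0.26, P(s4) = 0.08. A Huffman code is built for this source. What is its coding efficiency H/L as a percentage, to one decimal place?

Entropy H = −Σ p log₂ p ≈ 1.7198 bits.
Huffman merges: 2/25+4/25→6/25; 6/25+13/50→1/2; 1/2+1/2→1. L = 87/50 ≈ 1.7400.
Efficiency = H/L = 1.7198/1.7400 = 98.8%.

98.8%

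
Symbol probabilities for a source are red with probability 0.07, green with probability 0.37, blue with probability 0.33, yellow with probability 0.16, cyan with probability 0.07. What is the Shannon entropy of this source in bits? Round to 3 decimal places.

H = −Σ pᵢ log₂ pᵢ.
−0.07·log₂(0.07) = 0.2686
−0.37·log₂(0.37) = 0.5307
−0.33·log₂(0.33) = 0.5278
−0.16·log₂(0.16) = 0.4230
−0.07·log₂(0.07) = 0.2686
Sum ≈ 2.0187 → 2.019 bits.

2.019 bits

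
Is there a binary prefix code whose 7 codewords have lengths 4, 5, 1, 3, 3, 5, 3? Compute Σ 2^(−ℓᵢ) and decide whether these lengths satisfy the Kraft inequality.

With common denominator 2^5 = 32: Σ 2^(−ℓᵢ) = 2/32 + 1/32 + 16/32 + 4/32 + 4/32 + 1/32 + 4/32 = 32/32 = 1.
Kraft's inequality requires Σ ≤ 1; here Σ = 1 ≤ 1, so such a prefix code exists.

1; yes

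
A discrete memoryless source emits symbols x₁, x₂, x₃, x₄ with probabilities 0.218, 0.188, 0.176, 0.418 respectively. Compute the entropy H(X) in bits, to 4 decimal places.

H = −Σ pᵢ log₂ pᵢ.
−0.218·log₂(0.218) = 0.4791
−0.188·log₂(0.188) = 0.4533
−0.176·log₂(0.176) = 0.4411
−0.418·log₂(0.418) = 0.5260
Sum ≈ 1.8995 → 1.8995 bits.

1.8995 bits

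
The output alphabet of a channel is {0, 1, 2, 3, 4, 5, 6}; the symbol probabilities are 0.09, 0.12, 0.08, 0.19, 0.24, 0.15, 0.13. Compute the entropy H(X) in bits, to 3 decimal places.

H = −Σ pᵢ log₂ pᵢ.
−0.09·log₂(0.09) = 0.3127
−0.12·log₂(0.12) = 0.3671
−0.08·log₂(0.08) = 0.2915
−0.19·log₂(0.19) = 0.4552
−0.24·log₂(0.24) = 0.4941
−0.15·log₂(0.15) = 0.4105
−0.13·log₂(0.13) = 0.3826
Sum ≈ 2.7138 → 2.714 bits.

2.714 bits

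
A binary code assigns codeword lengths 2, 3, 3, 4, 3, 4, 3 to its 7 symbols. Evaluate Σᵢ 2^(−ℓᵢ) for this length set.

With common denominator 2^4 = 16: Σ 2^(−ℓᵢ) = 4/16 + 2/16 + 2/16 + 1/16 + 2/16 + 1/16 + 2/16 = 14/16 = 0.875.

0.875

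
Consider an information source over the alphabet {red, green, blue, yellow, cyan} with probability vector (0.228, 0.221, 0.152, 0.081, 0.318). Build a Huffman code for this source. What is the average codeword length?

Repeatedly combine the two least-probable nodes; the expected code length is the sum of the merged weights.
merge 81/1000 + 19/125 → 233/1000
merge 221/1000 + 57/250 → 449/1000
merge 233/1000 + 159/500 → 551/1000
merge 449/1000 + 551/1000 → 1
L = 233/1000 + 449/1000 + 551/1000 + 1 = 2233/1000 = 2.233 bits/symbol.

2.233 bits/symbol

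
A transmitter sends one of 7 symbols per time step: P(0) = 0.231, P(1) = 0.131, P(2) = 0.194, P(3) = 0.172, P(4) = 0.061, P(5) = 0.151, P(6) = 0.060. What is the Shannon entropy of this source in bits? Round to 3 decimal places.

H = −Σ pᵢ log₂ pᵢ.
−0.231·log₂(0.231) = 0.4883
−0.131·log₂(0.131) = 0.3841
−0.194·log₂(0.194) = 0.4590
−0.172·log₂(0.172) = 0.4368
−0.061·log₂(0.061) = 0.2461
−0.151·log₂(0.151) = 0.4118
−0.060·log₂(0.060) = 0.2435
Sum ≈ 2.6698 → 2.670 bits.

2.670 bits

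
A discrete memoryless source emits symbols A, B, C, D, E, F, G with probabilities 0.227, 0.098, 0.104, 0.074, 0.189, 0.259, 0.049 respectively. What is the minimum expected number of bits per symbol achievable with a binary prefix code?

2.637 bits/symbol

Repeatedly combine the two least-probable nodes; the expected code length is the sum of the merged weights.
merge 49/1000 + 37/500 → 123/1000
merge 49/500 + 13/125 → 101/500
merge 123/1000 + 189/1000 → 39/125
merge 101/500 + 227/1000 → 429/1000
merge 259/1000 + 39/125 → 571/1000
merge 429/1000 + 571/1000 → 1
L = 123/1000 + 101/500 + 39/125 + 429/1000 + 571/1000 + 1 = 2637/1000 = 2.637 bits/symbol.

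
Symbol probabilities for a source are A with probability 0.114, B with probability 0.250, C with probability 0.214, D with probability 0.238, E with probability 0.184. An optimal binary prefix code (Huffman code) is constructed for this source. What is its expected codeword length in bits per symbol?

Repeatedly combine the two least-probable nodes; the expected code length is the sum of the merged weights.
merge 57/500 + 23/125 → 149/500
merge 107/500 + 119/500 → 113/250
merge 1/4 + 149/500 → 137/250
merge 113/250 + 137/250 → 1
L = 149/500 + 113/250 + 137/250 + 1 = 1149/500 = 2.298 bits/symbol.

2.298 bits/symbol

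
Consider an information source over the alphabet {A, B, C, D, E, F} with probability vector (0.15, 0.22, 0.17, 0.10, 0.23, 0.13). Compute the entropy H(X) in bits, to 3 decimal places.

2.528 bits

H = −Σ pᵢ log₂ pᵢ.
−0.15·log₂(0.15) = 0.4105
−0.22·log₂(0.22) = 0.4806
−0.17·log₂(0.17) = 0.4346
−0.10·log₂(0.10) = 0.3322
−0.23·log₂(0.23) = 0.4877
−0.13·log₂(0.13) = 0.3826
Sum ≈ 2.5282 → 2.528 bits.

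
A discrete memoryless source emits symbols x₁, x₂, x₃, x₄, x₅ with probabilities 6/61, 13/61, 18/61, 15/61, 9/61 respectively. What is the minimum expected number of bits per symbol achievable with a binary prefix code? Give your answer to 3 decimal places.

Repeatedly combine the two least-probable nodes; the expected code length is the sum of the merged weights.
merge 6/61 + 9/61 → 15/61
merge 13/61 + 15/61 → 28/61
merge 15/61 + 18/61 → 33/61
merge 28/61 + 33/61 → 1
L = 15/61 + 28/61 + 33/61 + 1 = 137/61 ≈ 2.246 bits/symbol.

2.246 bits/symbol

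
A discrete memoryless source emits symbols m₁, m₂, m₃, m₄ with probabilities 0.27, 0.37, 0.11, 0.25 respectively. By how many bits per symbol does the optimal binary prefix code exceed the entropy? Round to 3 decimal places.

0.099 bits

Entropy H = −Σ p log₂ p ≈ 1.8910 bits.
Huffman merges: 11/100+1/4→9/25; 27/100+9/25→63/100; 37/100+63/100→1. L = 199/100 ≈ 1.9900.
L − H = 1.9900 − 1.8910 = 0.099 bits.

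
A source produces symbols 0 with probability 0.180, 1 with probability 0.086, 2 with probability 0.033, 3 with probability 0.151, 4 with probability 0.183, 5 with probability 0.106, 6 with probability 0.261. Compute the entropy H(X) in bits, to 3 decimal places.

H = −Σ pᵢ log₂ pᵢ.
−0.180·log₂(0.180) = 0.4453
−0.086·log₂(0.086) = 0.3044
−0.033·log₂(0.033) = 0.1624
−0.151·log₂(0.151) = 0.4118
−0.183·log₂(0.183) = 0.4484
−0.106·log₂(0.106) = 0.3432
−0.261·log₂(0.261) = 0.5058
Sum ≈ 2.6213 → 2.621 bits.

2.621 bits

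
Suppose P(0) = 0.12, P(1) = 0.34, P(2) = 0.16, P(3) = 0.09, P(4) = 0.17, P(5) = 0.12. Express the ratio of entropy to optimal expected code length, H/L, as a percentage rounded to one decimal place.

97.7%

Entropy H = −Σ p log₂ p ≈ 2.4336 bits.
Huffman merges: 9/100+3/25→21/100; 3/25+4/25→7/25; 17/100+21/100→19/50; 7/25+17/50→31/50; 19/50+31/50→1. L = 249/100 ≈ 2.4900.
Efficiency = H/L = 2.4336/2.4900 = 97.7%.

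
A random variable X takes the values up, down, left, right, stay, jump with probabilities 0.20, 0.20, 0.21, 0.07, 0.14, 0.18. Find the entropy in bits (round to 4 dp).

H = −Σ pᵢ log₂ pᵢ.
−0.20·log₂(0.20) = 0.4644
−0.20·log₂(0.20) = 0.4644
−0.21·log₂(0.21) = 0.4728
−0.07·log₂(0.07) = 0.2686
−0.14·log₂(0.14) = 0.3971
−0.18·log₂(0.18) = 0.4453
Sum ≈ 2.5126 → 2.5126 bits.

2.5126 bits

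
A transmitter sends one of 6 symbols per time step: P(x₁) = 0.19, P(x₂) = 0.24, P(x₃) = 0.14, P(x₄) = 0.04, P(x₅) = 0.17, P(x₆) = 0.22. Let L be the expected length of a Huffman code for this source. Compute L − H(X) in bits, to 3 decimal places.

0.083 bits

Entropy H = −Σ p log₂ p ≈ 2.4474 bits.
Huffman merges: 1/25+7/50→9/50; 17/100+9/50→7/20; 19/100+11/50→41/100; 6/25+7/20→59/100; 41/100+59/100→1. L = 253/100 ≈ 2.5300.
L − H = 2.5300 − 2.4474 = 0.083 bits.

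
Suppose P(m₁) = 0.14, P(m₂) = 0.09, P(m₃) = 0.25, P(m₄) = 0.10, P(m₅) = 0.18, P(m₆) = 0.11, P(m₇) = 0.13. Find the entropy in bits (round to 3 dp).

2.720 bits

H = −Σ pᵢ log₂ pᵢ.
−0.14·log₂(0.14) = 0.3971
−0.09·log₂(0.09) = 0.3127
−0.25·log₂(0.25) = 0.5000
−0.10·log₂(0.10) = 0.3322
−0.18·log₂(0.18) = 0.4453
−0.11·log₂(0.11) = 0.3503
−0.13·log₂(0.13) = 0.3826
Sum ≈ 2.7202 → 2.720 bits.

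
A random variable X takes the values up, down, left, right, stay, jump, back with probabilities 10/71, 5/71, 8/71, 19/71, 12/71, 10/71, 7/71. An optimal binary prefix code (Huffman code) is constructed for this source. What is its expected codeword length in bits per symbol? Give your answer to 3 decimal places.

Repeatedly combine the two least-probable nodes; the expected code length is the sum of the merged weights.
merge 5/71 + 7/71 → 12/71
merge 8/71 + 10/71 → 18/71
merge 10/71 + 12/71 → 22/71
merge 12/71 + 18/71 → 30/71
merge 19/71 + 22/71 → 41/71
merge 30/71 + 41/71 → 1
L = 12/71 + 18/71 + 22/71 + 30/71 + 41/71 + 1 = 194/71 ≈ 2.732 bits/symbol.

2.732 bits/symbol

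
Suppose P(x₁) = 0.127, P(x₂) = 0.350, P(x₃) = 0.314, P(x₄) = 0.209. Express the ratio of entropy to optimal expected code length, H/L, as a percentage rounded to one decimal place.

Entropy H = −Σ p log₂ p ≈ 1.9049 bits.
Huffman merges: 127/1000+209/1000→42/125; 157/500+42/125→13/20; 7/20+13/20→1. L = 993/500 ≈ 1.9860.
Efficiency = H/L = 1.9049/1.9860 = 95.9%.

95.9%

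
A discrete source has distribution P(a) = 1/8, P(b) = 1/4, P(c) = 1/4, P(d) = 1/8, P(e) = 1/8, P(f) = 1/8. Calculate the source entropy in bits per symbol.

Each probability is a power of 1/2, so log₂(1/p) is an integer.
H = Σ p·log₂(1/p) = 1/8·3 + 1/4·2 + 1/4·2 + 1/8·3 + 1/8·3 + 1/8·3 = 2.5 bits.

2.5 bits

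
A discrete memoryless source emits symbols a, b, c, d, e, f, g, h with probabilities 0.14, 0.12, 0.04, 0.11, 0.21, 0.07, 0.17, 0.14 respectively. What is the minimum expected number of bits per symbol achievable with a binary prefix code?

2.9 bits/symbol

Repeatedly combine the two least-probable nodes; the expected code length is the sum of the merged weights.
merge 1/25 + 7/100 → 11/100
merge 11/100 + 11/100 → 11/50
merge 3/25 + 7/50 → 13/50
merge 7/50 + 17/100 → 31/100
merge 21/100 + 11/50 → 43/100
merge 13/50 + 31/100 → 57/100
merge 43/100 + 57/100 → 1
L = 11/100 + 11/50 + 13/50 + 31/100 + 43/100 + 57/100 + 1 = 29/10 = 2.9 bits/symbol.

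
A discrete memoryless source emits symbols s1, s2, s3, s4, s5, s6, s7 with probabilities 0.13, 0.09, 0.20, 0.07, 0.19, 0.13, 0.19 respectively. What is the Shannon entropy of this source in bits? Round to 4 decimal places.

2.7213 bits

H = −Σ pᵢ log₂ pᵢ.
−0.13·log₂(0.13) = 0.3826
−0.09·log₂(0.09) = 0.3127
−0.20·log₂(0.20) = 0.4644
−0.07·log₂(0.07) = 0.2686
−0.19·log₂(0.19) = 0.4552
−0.13·log₂(0.13) = 0.3826
−0.19·log₂(0.19) = 0.4552
Sum ≈ 2.7213 → 2.7213 bits.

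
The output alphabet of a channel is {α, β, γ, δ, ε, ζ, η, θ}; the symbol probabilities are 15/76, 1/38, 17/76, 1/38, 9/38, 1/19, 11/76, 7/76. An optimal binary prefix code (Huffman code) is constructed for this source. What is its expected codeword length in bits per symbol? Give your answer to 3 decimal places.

Repeatedly combine the two least-probable nodes; the expected code length is the sum of the merged weights.
merge 1/38 + 1/38 → 1/19
merge 1/19 + 1/19 → 2/19
merge 7/76 + 2/19 → 15/76
merge 11/76 + 15/76 → 13/38
merge 15/76 + 17/76 → 8/19
merge 9/38 + 13/38 → 11/19
merge 8/19 + 11/19 → 1
L = 1/19 + 2/19 + 15/76 + 13/38 + 8/19 + 11/19 + 1 = 205/76 ≈ 2.697 bits/symbol.

2.697 bits/symbol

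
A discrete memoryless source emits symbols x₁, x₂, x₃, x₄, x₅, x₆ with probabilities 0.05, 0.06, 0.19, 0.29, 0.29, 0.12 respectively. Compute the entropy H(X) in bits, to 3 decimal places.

H = −Σ pᵢ log₂ pᵢ.
−0.05·log₂(0.05) = 0.2161
−0.06·log₂(0.06) = 0.2435
−0.19·log₂(0.19) = 0.4552
−0.29·log₂(0.29) = 0.5179
−0.29·log₂(0.29) = 0.5179
−0.12·log₂(0.12) = 0.3671
Sum ≈ 2.3177 → 2.318 bits.

2.318 bits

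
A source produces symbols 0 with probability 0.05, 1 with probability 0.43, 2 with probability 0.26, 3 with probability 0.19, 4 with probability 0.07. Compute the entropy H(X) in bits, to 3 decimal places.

1.969 bits

H = −Σ pᵢ log₂ pᵢ.
−0.05·log₂(0.05) = 0.2161
−0.43·log₂(0.43) = 0.5236
−0.26·log₂(0.26) = 0.5053
−0.19·log₂(0.19) = 0.4552
−0.07·log₂(0.07) = 0.2686
Sum ≈ 1.9687 → 1.969 bits.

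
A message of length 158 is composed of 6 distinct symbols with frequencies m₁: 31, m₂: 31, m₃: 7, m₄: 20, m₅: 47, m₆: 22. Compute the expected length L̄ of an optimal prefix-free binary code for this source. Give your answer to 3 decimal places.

Probabilities are the counts divided by 158.
Repeatedly combine the two least-probable nodes; the expected code length is the sum of the merged weights.
merge 7/158 + 10/79 → 27/158
merge 11/79 + 27/158 → 49/158
merge 31/158 + 31/158 → 31/79
merge 47/158 + 49/158 → 48/79
merge 31/79 + 48/79 → 1
L = 27/158 + 49/158 + 31/79 + 48/79 + 1 = 196/79 ≈ 2.481 bits/symbol.

2.481 bits/symbol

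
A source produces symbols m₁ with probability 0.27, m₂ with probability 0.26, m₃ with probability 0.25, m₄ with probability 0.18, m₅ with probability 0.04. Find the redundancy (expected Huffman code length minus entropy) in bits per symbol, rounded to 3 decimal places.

Entropy H = −Σ p log₂ p ≈ 2.1464 bits.
Huffman merges: 1/25+9/50→11/50; 11/50+1/4→47/100; 13/50+27/100→53/100; 47/100+53/100→1. L = 111/50 ≈ 2.2200.
L − H = 2.2200 − 2.1464 = 0.074 bits.

0.074 bits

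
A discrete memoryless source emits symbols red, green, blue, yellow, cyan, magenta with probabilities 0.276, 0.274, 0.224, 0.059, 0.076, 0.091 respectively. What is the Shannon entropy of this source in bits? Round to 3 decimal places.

2.346 bits

H = −Σ pᵢ log₂ pᵢ.
−0.276·log₂(0.276) = 0.5126
−0.274·log₂(0.274) = 0.5118
−0.224·log₂(0.224) = 0.4835
−0.059·log₂(0.059) = 0.2409
−0.076·log₂(0.076) = 0.2826
−0.091·log₂(0.091) = 0.3147
Sum ≈ 2.3460 → 2.346 bits.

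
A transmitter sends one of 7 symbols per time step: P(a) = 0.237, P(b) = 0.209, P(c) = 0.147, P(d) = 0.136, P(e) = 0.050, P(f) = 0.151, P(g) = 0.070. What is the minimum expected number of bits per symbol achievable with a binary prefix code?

Repeatedly combine the two least-probable nodes; the expected code length is the sum of the merged weights.
merge 1/20 + 7/100 → 3/25
merge 3/25 + 17/125 → 32/125
merge 147/1000 + 151/1000 → 149/500
merge 209/1000 + 237/1000 → 223/500
merge 32/125 + 149/500 → 277/500
merge 223/500 + 277/500 → 1
L = 3/25 + 32/125 + 149/500 + 223/500 + 277/500 + 1 = 1337/500 = 2.674 bits/symbol.

2.674 bits/symbol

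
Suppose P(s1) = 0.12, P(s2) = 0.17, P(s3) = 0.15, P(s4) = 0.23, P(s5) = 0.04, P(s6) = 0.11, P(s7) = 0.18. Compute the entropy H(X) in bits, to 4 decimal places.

2.6812 bits

H = −Σ pᵢ log₂ pᵢ.
−0.12·log₂(0.12) = 0.3671
−0.17·log₂(0.17) = 0.4346
−0.15·log₂(0.15) = 0.4105
−0.23·log₂(0.23) = 0.4877
−0.04·log₂(0.04) = 0.1858
−0.11·log₂(0.11) = 0.3503
−0.18·log₂(0.18) = 0.4453
Sum ≈ 2.6812 → 2.6812 bits.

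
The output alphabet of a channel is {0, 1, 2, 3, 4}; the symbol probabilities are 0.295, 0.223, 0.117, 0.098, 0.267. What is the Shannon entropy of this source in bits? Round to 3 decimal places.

2.202 bits

H = −Σ pᵢ log₂ pᵢ.
−0.295·log₂(0.295) = 0.5196
−0.223·log₂(0.223) = 0.4828
−0.117·log₂(0.117) = 0.3622
−0.098·log₂(0.098) = 0.3284
−0.267·log₂(0.267) = 0.5087
Sum ≈ 2.2016 → 2.202 bits.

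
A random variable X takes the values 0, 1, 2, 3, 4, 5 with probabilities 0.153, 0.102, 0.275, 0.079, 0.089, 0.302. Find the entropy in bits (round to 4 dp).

2.3841 bits

H = −Σ pᵢ log₂ pᵢ.
−0.153·log₂(0.153) = 0.4144
−0.102·log₂(0.102) = 0.3359
−0.275·log₂(0.275) = 0.5122
−0.079·log₂(0.079) = 0.2893
−0.089·log₂(0.089) = 0.3106
−0.302·log₂(0.302) = 0.5217
Sum ≈ 2.3841 → 2.3841 bits.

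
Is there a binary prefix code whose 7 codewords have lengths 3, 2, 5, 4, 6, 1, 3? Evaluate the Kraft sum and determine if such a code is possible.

1.109375; no

With common denominator 2^6 = 64: Σ 2^(−ℓᵢ) = 8/64 + 16/64 + 2/64 + 4/64 + 1/64 + 32/64 + 8/64 = 71/64 = 1.109375.
Kraft's inequality requires Σ ≤ 1; here Σ = 1.109375 > 1, so no such prefix code exists.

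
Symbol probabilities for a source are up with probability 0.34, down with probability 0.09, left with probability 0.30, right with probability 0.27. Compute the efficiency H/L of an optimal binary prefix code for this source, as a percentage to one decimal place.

Entropy H = −Σ p log₂ p ≈ 1.8729 bits.
Huffman merges: 9/100+27/100→9/25; 3/10+17/50→16/25; 9/25+16/25→1. L = 2 ≈ 2.0000.
Efficiency = H/L = 1.8729/2.0000 = 93.6%.

93.6%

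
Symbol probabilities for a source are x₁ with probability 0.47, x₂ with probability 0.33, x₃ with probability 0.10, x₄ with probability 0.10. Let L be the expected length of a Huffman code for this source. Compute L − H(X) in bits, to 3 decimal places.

Entropy H = −Σ p log₂ p ≈ 1.7042 bits.
Huffman merges: 1/10+1/10→1/5; 1/5+33/100→53/100; 47/100+53/100→1. L = 173/100 ≈ 1.7300.
L − H = 1.7300 − 1.7042 = 0.026 bits.

0.026 bits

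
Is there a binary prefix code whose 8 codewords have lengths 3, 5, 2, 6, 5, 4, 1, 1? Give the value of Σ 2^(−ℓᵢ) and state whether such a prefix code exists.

1.515625; no

With common denominator 2^6 = 64: Σ 2^(−ℓᵢ) = 8/64 + 2/64 + 16/64 + 1/64 + 2/64 + 4/64 + 32/64 + 32/64 = 97/64 = 1.515625.
Kraft's inequality requires Σ ≤ 1; here Σ = 1.515625 > 1, so no such prefix code exists.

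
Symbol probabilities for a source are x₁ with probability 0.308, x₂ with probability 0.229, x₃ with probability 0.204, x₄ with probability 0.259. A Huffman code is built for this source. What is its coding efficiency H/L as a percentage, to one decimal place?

Entropy H = −Σ p log₂ p ≈ 1.9829 bits.
Huffman merges: 51/250+229/1000→433/1000; 259/1000+77/250→567/1000; 433/1000+567/1000→1. L = 2 ≈ 2.0000.
Efficiency = H/L = 1.9829/2.0000 = 99.1%.

99.1%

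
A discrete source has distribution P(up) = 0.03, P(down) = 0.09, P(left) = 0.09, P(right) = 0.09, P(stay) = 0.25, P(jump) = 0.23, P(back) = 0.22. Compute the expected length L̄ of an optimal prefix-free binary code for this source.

Repeatedly combine the two least-probable nodes; the expected code length is the sum of the merged weights.
merge 3/100 + 9/100 → 3/25
merge 9/100 + 9/100 → 9/50
merge 3/25 + 9/50 → 3/10
merge 11/50 + 23/100 → 9/20
merge 1/4 + 3/10 → 11/20
merge 9/20 + 11/20 → 1
L = 3/25 + 9/50 + 3/10 + 9/20 + 11/20 + 1 = 13/5 = 2.6 bits/symbol.

2.6 bits/symbol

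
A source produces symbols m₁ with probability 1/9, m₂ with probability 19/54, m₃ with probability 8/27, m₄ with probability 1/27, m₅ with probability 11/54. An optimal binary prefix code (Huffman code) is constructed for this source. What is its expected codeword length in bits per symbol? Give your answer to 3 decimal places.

Repeatedly combine the two least-probable nodes; the expected code length is the sum of the merged weights.
merge 1/27 + 1/9 → 4/27
merge 4/27 + 11/54 → 19/54
merge 8/27 + 19/54 → 35/54
merge 19/54 + 35/54 → 1
L = 4/27 + 19/54 + 35/54 + 1 = 58/27 ≈ 2.148 bits/symbol.

2.148 bits/symbol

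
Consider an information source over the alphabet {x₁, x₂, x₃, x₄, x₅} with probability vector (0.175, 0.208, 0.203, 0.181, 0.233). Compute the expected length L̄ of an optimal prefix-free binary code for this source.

Repeatedly combine the two least-probable nodes; the expected code length is the sum of the merged weights.
merge 7/40 + 181/1000 → 89/250
merge 203/1000 + 26/125 → 411/1000
merge 233/1000 + 89/250 → 589/1000
merge 411/1000 + 589/1000 → 1
L = 89/250 + 411/1000 + 589/1000 + 1 = 589/250 = 2.356 bits/symbol.

2.356 bits/symbol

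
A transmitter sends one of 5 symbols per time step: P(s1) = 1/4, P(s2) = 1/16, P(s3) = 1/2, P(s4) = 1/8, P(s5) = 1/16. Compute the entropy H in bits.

1.875 bits

Each probability is a power of 1/2, so log₂(1/p) is an integer.
H = Σ p·log₂(1/p) = 1/4·2 + 1/16·4 + 1/2·1 + 1/8·3 + 1/16·4 = 1.875 bits.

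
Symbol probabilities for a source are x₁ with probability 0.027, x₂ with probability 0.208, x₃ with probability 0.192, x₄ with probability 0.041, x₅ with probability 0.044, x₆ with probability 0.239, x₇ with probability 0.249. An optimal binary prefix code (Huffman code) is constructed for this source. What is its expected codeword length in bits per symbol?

2.484 bits/symbol

Repeatedly combine the two least-probable nodes; the expected code length is the sum of the merged weights.
merge 27/1000 + 41/1000 → 17/250
merge 11/250 + 17/250 → 14/125
merge 14/125 + 24/125 → 38/125
merge 26/125 + 239/1000 → 447/1000
merge 249/1000 + 38/125 → 553/1000
merge 447/1000 + 553/1000 → 1
L = 17/250 + 14/125 + 38/125 + 447/1000 + 553/1000 + 1 = 621/250 = 2.484 bits/symbol.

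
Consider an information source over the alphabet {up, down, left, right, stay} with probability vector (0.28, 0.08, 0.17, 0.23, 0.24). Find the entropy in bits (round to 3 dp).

2.222 bits

H = −Σ pᵢ log₂ pᵢ.
−0.28·log₂(0.28) = 0.5142
−0.08·log₂(0.08) = 0.2915
−0.17·log₂(0.17) = 0.4346
−0.23·log₂(0.23) = 0.4877
−0.24·log₂(0.24) = 0.4941
Sum ≈ 2.2221 → 2.222 bits.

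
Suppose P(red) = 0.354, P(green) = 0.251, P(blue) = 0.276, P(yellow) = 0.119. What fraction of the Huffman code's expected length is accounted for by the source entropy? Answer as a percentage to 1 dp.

Entropy H = −Σ p log₂ p ≈ 1.9090 bits.
Huffman merges: 119/1000+251/1000→37/100; 69/250+177/500→63/100; 37/100+63/100→1. L = 2 ≈ 2.0000.
Efficiency = H/L = 1.9090/2.0000 = 95.4%.

95.4%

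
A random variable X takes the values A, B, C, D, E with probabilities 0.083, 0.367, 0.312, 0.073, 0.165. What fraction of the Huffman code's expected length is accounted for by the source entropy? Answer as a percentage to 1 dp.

Entropy H = −Σ p log₂ p ≈ 2.0576 bits.
Huffman merges: 73/1000+83/1000→39/250; 39/250+33/200→321/1000; 39/125+321/1000→633/1000; 367/1000+633/1000→1. L = 211/100 ≈ 2.1100.
Efficiency = H/L = 2.0576/2.1100 = 97.5%.

97.5%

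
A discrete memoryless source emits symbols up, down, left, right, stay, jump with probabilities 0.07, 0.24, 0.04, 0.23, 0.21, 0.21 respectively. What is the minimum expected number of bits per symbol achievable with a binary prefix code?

2.43 bits/symbol

Repeatedly combine the two least-probable nodes; the expected code length is the sum of the merged weights.
merge 1/25 + 7/100 → 11/100
merge 11/100 + 21/100 → 8/25
merge 21/100 + 23/100 → 11/25
merge 6/25 + 8/25 → 14/25
merge 11/25 + 14/25 → 1
L = 11/100 + 8/25 + 11/25 + 14/25 + 1 = 243/100 = 2.43 bits/symbol.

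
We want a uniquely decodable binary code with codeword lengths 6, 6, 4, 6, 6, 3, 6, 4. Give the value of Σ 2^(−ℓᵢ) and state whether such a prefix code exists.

With common denominator 2^6 = 64: Σ 2^(−ℓᵢ) = 1/64 + 1/64 + 4/64 + 1/64 + 1/64 + 8/64 + 1/64 + 4/64 = 21/64 = 0.328125.
Kraft's inequality requires Σ ≤ 1; here Σ = 0.328125 ≤ 1, so such a prefix code exists.

0.328125; yes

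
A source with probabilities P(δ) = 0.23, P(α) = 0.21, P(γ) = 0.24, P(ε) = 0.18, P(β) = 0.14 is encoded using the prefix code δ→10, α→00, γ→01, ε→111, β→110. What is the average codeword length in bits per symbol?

L̄ = Σ pᵢ·ℓᵢ = 0.23·2 + 0.21·2 + 0.24·2 + 0.18·3 + 0.14·3 = 2.32 bits/symbol.

2.32 bits/symbol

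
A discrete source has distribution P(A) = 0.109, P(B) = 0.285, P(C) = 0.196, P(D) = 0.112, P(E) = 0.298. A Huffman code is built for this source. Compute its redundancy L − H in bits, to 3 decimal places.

Entropy H = −Σ p log₂ p ≈ 2.1997 bits.
Huffman merges: 109/1000+14/125→221/1000; 49/250+221/1000→417/1000; 57/200+149/500→583/1000; 417/1000+583/1000→1. L = 2221/1000 ≈ 2.2210.
L − H = 2.2210 − 2.1997 = 0.021 bits.

0.021 bits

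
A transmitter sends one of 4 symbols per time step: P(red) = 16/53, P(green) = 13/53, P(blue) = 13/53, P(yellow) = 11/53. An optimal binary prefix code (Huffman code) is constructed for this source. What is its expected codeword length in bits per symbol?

Repeatedly combine the two least-probable nodes; the expected code length is the sum of the merged weights.
merge 11/53 + 13/53 → 24/53
merge 13/53 + 16/53 → 29/53
merge 24/53 + 29/53 → 1
L = 24/53 + 29/53 + 1 = 2 bits/symbol.

2 bits/symbol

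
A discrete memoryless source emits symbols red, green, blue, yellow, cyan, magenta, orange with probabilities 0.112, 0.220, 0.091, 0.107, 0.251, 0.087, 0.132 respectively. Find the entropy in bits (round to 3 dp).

2.687 bits

H = −Σ pᵢ log₂ pᵢ.
−0.112·log₂(0.112) = 0.3537
−0.220·log₂(0.220) = 0.4806
−0.091·log₂(0.091) = 0.3147
−0.107·log₂(0.107) = 0.3450
−0.251·log₂(0.251) = 0.5006
−0.087·log₂(0.087) = 0.3065
−0.132·log₂(0.132) = 0.3856
Sum ≈ 2.6867 → 2.687 bits.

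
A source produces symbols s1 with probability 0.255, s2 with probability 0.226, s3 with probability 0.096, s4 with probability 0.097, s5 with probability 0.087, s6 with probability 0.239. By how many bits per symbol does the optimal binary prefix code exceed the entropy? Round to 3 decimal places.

Entropy H = −Σ p log₂ p ≈ 2.4387 bits.
Huffman merges: 87/1000+12/125→183/1000; 97/1000+183/1000→7/25; 113/500+239/1000→93/200; 51/200+7/25→107/200; 93/200+107/200→1. L = 2463/1000 ≈ 2.4630.
L − H = 2.4630 − 2.4387 = 0.024 bits.

0.024 bits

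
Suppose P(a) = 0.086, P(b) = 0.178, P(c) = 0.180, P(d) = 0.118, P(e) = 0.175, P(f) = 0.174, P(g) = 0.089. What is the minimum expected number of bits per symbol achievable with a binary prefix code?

Repeatedly combine the two least-probable nodes; the expected code length is the sum of the merged weights.
merge 43/500 + 89/1000 → 7/40
merge 59/500 + 87/500 → 73/250
merge 7/40 + 7/40 → 7/20
merge 89/500 + 9/50 → 179/500
merge 73/250 + 7/20 → 321/500
merge 179/500 + 321/500 → 1
L = 7/40 + 73/250 + 7/20 + 179/500 + 321/500 + 1 = 2817/1000 = 2.817 bits/symbol.

2.817 bits/symbol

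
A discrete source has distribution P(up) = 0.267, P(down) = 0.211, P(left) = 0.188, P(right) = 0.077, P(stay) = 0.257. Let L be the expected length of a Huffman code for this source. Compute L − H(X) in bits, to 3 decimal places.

0.041 bits

Entropy H = −Σ p log₂ p ≈ 2.2242 bits.
Huffman merges: 77/1000+47/250→53/200; 211/1000+257/1000→117/250; 53/200+267/1000→133/250; 117/250+133/250→1. L = 453/200 ≈ 2.2650.
L − H = 2.2650 − 2.2242 = 0.041 bits.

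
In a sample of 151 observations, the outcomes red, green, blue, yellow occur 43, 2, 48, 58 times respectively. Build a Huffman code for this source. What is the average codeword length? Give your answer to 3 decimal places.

Probabilities are the counts divided by 151.
Repeatedly combine the two least-probable nodes; the expected code length is the sum of the merged weights.
merge 2/151 + 43/151 → 45/151
merge 45/151 + 48/151 → 93/151
merge 58/151 + 93/151 → 1
L = 45/151 + 93/151 + 1 = 289/151 ≈ 1.914 bits/symbol.

1.914 bits/symbol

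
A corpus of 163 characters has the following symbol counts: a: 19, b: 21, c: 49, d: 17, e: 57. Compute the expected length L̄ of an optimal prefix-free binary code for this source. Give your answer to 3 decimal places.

2.221 bits/symbol

Probabilities are the counts divided by 163.
Repeatedly combine the two least-probable nodes; the expected code length is the sum of the merged weights.
merge 17/163 + 19/163 → 36/163
merge 21/163 + 36/163 → 57/163
merge 49/163 + 57/163 → 106/163
merge 57/163 + 106/163 → 1
L = 36/163 + 57/163 + 106/163 + 1 = 362/163 ≈ 2.221 bits/symbol.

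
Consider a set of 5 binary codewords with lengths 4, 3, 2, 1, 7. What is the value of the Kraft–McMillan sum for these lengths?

With common denominator 2^7 = 128: Σ 2^(−ℓᵢ) = 8/128 + 16/128 + 32/128 + 64/128 + 1/128 = 121/128 = 0.9453125.

0.9453125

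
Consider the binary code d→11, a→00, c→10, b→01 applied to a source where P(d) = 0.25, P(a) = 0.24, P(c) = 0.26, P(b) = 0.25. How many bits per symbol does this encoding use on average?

2 bits/symbol

L̄ = Σ pᵢ·ℓᵢ = 0.25·2 + 0.24·2 + 0.26·2 + 0.25·2 = 2 bits/symbol.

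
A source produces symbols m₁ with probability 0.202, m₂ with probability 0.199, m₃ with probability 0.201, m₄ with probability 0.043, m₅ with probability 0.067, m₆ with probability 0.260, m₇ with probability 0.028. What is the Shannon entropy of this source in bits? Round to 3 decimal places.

H = −Σ pᵢ log₂ pᵢ.
−0.202·log₂(0.202) = 0.4661
−0.199·log₂(0.199) = 0.4635
−0.201·log₂(0.201) = 0.4653
−0.043·log₂(0.043) = 0.1952
−0.067·log₂(0.067) = 0.2613
−0.260·log₂(0.260) = 0.5053
−0.028·log₂(0.028) = 0.1444
Sum ≈ 2.5011 → 2.501 bits.

2.501 bits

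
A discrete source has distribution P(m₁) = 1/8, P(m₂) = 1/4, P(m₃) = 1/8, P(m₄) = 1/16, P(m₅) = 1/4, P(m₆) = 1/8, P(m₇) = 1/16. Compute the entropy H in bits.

Each probability is a power of 1/2, so log₂(1/p) is an integer.
H = Σ p·log₂(1/p) = 1/8·3 + 1/4·2 + 1/8·3 + 1/16·4 + 1/4·2 + 1/8·3 + 1/16·4 = 2.625 bits.

2.625 bits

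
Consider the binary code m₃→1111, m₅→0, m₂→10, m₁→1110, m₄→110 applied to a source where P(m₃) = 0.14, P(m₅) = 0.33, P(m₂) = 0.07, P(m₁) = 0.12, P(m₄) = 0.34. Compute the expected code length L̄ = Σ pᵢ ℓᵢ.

L̄ = Σ pᵢ·ℓᵢ = 0.14·4 + 0.33·1 + 0.07·2 + 0.12·4 + 0.34·3 = 2.53 bits/symbol.

2.53 bits/symbol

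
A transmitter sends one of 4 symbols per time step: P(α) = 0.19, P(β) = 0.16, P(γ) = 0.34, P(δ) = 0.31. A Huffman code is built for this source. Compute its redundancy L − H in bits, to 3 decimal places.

Entropy H = −Σ p log₂ p ≈ 1.9312 bits.
Huffman merges: 4/25+19/100→7/20; 31/100+17/50→13/20; 7/20+13/20→1. L = 2 ≈ 2.0000.
L − H = 2.0000 − 1.9312 = 0.069 bits.

0.069 bits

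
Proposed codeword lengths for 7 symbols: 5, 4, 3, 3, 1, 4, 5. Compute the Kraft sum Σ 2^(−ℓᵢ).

0.9375

With common denominator 2^5 = 32: Σ 2^(−ℓᵢ) = 1/32 + 2/32 + 4/32 + 4/32 + 16/32 + 2/32 + 1/32 = 30/32 = 0.9375.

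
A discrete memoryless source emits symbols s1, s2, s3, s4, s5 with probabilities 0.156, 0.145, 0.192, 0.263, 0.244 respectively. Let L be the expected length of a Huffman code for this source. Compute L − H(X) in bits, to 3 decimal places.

Entropy H = −Σ p log₂ p ≈ 2.2825 bits.
Huffman merges: 29/200+39/250→301/1000; 24/125+61/250→109/250; 263/1000+301/1000→141/250; 109/250+141/250→1. L = 2301/1000 ≈ 2.3010.
L − H = 2.3010 − 2.2825 = 0.018 bits.

0.018 bits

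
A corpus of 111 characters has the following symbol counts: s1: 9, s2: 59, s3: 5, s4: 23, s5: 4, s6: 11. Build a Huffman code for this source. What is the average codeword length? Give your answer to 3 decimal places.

1.973 bits/symbol

Probabilities are the counts divided by 111.
Repeatedly combine the two least-probable nodes; the expected code length is the sum of the merged weights.
merge 4/111 + 5/111 → 3/37
merge 3/37 + 3/37 → 6/37
merge 11/111 + 6/37 → 29/111
merge 23/111 + 29/111 → 52/111
merge 52/111 + 59/111 → 1
L = 3/37 + 6/37 + 29/111 + 52/111 + 1 = 73/37 ≈ 1.973 bits/symbol.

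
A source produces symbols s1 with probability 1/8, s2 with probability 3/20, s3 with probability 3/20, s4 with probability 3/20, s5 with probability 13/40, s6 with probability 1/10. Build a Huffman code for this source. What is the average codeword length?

Repeatedly combine the two least-probable nodes; the expected code length is the sum of the merged weights.
merge 1/10 + 1/8 → 9/40
merge 3/20 + 3/20 → 3/10
merge 3/20 + 9/40 → 3/8
merge 3/10 + 13/40 → 5/8
merge 3/8 + 5/8 → 1
L = 9/40 + 3/10 + 3/8 + 5/8 + 1 = 101/40 = 2.525 bits/symbol.

2.525 bits/symbol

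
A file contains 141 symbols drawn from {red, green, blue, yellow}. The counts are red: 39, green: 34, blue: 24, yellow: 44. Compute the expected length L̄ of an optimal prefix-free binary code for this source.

Probabilities are the counts divided by 141.
Repeatedly combine the two least-probable nodes; the expected code length is the sum of the merged weights.
merge 8/47 + 34/141 → 58/141
merge 13/47 + 44/141 → 83/141
merge 58/141 + 83/141 → 1
L = 58/141 + 83/141 + 1 = 2 bits/symbol.

2 bits/symbol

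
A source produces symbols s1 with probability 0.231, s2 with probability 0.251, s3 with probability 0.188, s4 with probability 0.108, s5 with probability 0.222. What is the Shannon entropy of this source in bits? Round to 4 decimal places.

H = −Σ pᵢ log₂ pᵢ.
−0.231·log₂(0.231) = 0.4883
−0.251·log₂(0.251) = 0.5006
−0.188·log₂(0.188) = 0.4533
−0.108·log₂(0.108) = 0.3468
−0.222·log₂(0.222) = 0.4820
Sum ≈ 2.2710 → 2.2710 bits.

2.2710 bits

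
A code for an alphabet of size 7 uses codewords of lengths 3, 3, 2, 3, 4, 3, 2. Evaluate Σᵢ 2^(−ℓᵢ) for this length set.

With common denominator 2^4 = 16: Σ 2^(−ℓᵢ) = 2/16 + 2/16 + 4/16 + 2/16 + 1/16 + 2/16 + 4/16 = 17/16 = 1.0625.

1.0625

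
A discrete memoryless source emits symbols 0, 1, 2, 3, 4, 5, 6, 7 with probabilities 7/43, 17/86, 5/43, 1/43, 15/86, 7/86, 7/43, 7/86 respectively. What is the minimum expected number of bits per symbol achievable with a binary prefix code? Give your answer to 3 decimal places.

Repeatedly combine the two least-probable nodes; the expected code length is the sum of the merged weights.
merge 1/43 + 7/86 → 9/86
merge 7/86 + 9/86 → 8/43
merge 5/43 + 7/43 → 12/43
merge 7/43 + 15/86 → 29/86
merge 8/43 + 17/86 → 33/86
merge 12/43 + 29/86 → 53/86
merge 33/86 + 53/86 → 1
L = 9/86 + 8/43 + 12/43 + 29/86 + 33/86 + 53/86 + 1 = 125/43 ≈ 2.907 bits/symbol.

2.907 bits/symbol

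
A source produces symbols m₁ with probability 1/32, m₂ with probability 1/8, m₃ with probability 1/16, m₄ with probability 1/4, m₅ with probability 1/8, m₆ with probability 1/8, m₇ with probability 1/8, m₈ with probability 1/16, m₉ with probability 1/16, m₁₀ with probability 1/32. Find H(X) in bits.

Each probability is a power of 1/2, so log₂(1/p) is an integer.
H = Σ p·log₂(1/p) = 1/32·5 + 1/8·3 + 1/16·4 + 1/4·2 + 1/8·3 + 1/8·3 + 1/8·3 + 1/16·4 + 1/16·4 + 1/32·5 = 3.0625 bits.

3.0625 bits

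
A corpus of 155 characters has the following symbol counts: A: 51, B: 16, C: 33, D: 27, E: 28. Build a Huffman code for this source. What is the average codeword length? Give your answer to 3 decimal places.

Probabilities are the counts divided by 155.
Repeatedly combine the two least-probable nodes; the expected code length is the sum of the merged weights.
merge 16/155 + 27/155 → 43/155
merge 28/155 + 33/155 → 61/155
merge 43/155 + 51/155 → 94/155
merge 61/155 + 94/155 → 1
L = 43/155 + 61/155 + 94/155 + 1 = 353/155 ≈ 2.277 bits/symbol.

2.277 bits/symbol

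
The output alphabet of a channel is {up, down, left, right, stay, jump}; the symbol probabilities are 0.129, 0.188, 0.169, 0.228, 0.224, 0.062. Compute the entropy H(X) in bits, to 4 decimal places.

H = −Σ pᵢ log₂ pᵢ.
−0.129·log₂(0.129) = 0.3811
−0.188·log₂(0.188) = 0.4533
−0.169·log₂(0.169) = 0.4335
−0.228·log₂(0.228) = 0.4863
−0.224·log₂(0.224) = 0.4835
−0.062·log₂(0.062) = 0.2487
Sum ≈ 2.4864 → 2.4864 bits.

2.4864 bits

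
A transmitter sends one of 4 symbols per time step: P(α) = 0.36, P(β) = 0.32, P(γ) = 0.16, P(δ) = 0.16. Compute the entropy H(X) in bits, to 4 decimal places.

H = −Σ pᵢ log₂ pᵢ.
−0.36·log₂(0.36) = 0.5306
−0.32·log₂(0.32) = 0.5260
−0.16·log₂(0.16) = 0.4230
−0.16·log₂(0.16) = 0.4230
Sum ≈ 1.9027 → 1.9027 bits.

1.9027 bits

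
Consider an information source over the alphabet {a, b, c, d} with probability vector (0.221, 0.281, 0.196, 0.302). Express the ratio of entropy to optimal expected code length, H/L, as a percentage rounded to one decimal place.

98.9%

Entropy H = −Σ p log₂ p ≈ 1.9784 bits.
Huffman merges: 49/250+221/1000→417/1000; 281/1000+151/500→583/1000; 417/1000+583/1000→1. L = 2 ≈ 2.0000.
Efficiency = H/L = 1.9784/2.0000 = 98.9%.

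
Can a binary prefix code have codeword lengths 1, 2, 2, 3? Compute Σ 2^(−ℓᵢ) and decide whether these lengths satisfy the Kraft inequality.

With common denominator 2^3 = 8: Σ 2^(−ℓᵢ) = 4/8 + 2/8 + 2/8 + 1/8 = 9/8 = 1.125.
Kraft's inequality requires Σ ≤ 1; here Σ = 1.125 > 1, so no such prefix code exists.

1.125; no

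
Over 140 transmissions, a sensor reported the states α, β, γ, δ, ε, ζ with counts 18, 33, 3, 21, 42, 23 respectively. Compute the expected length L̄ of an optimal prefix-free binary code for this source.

2.45 bits/symbol

Probabilities are the counts divided by 140.
Repeatedly combine the two least-probable nodes; the expected code length is the sum of the merged weights.
merge 3/140 + 9/70 → 3/20
merge 3/20 + 3/20 → 3/10
merge 23/140 + 33/140 → 2/5
merge 3/10 + 3/10 → 3/5
merge 2/5 + 3/5 → 1
L = 3/20 + 3/10 + 2/5 + 3/5 + 1 = 49/20 = 2.45 bits/symbol.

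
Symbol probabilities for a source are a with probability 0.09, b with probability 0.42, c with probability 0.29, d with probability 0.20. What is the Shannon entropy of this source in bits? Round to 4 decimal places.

H = −Σ pᵢ log₂ pᵢ.
−0.09·log₂(0.09) = 0.3127
−0.42·log₂(0.42) = 0.5256
−0.29·log₂(0.29) = 0.5179
−0.20·log₂(0.20) = 0.4644
Sum ≈ 1.8206 → 1.8206 bits.

1.8206 bits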